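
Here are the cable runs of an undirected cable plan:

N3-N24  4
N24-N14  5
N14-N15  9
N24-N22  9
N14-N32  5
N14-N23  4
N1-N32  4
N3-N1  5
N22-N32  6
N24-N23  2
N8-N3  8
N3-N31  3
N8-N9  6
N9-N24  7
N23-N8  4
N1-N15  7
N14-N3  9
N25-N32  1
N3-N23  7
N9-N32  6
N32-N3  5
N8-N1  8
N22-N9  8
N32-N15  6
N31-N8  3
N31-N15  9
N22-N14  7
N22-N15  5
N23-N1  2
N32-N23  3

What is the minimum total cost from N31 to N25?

9

Candidate routes:
N31–N3–N24–N23–N32–N25: 3+4+2+3+1 = 13
N31–N8–N23–N32–N25: 3+4+3+1 = 11
N31–N3–N1–N32–N25: 3+5+4+1 = 13
N31–N3–N32–N25: 3+5+1 = 9
The minimum is 9 via N31–N3–N32–N25.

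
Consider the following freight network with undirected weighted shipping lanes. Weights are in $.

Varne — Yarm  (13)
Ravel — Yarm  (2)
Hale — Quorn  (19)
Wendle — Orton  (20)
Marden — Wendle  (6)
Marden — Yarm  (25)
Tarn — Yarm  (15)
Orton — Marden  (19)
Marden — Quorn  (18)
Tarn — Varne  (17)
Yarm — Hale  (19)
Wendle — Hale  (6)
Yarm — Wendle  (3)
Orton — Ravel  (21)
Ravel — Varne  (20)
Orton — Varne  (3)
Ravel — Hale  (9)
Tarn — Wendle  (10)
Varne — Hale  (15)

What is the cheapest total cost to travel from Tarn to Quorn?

$34

Running Dijkstra from Tarn:
Tarn: 0
Wendle: 10  (via Tarn)
Yarm: 13  (via Wendle)
Ravel: 15  (via Yarm)
Marden: 16  (via Wendle)
Hale: 16  (via Wendle)
Varne: 17  (via Tarn)
Orton: 20  (via Varne)
Quorn: 34  (via Marden)
Shortest route: Tarn → Wendle → Marden → Quorn = $34.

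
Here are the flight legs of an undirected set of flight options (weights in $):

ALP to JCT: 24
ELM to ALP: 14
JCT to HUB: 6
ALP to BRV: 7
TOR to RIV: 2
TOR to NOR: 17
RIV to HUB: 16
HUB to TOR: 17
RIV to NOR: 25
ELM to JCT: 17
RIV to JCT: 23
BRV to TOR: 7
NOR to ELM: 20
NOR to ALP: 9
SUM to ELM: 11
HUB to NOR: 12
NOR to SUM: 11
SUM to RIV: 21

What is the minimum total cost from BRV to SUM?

Compare a few routes:
BRV–ALP–ELM–SUM: 7+14+11 = 32
BRV–TOR–NOR–SUM: 7+17+11 = 35
BRV–TOR–RIV–SUM: 7+2+21 = 30
BRV–ALP–NOR–SUM: 7+9+11 = 27
The minimum is $27 via BRV–ALP–NOR–SUM.

$27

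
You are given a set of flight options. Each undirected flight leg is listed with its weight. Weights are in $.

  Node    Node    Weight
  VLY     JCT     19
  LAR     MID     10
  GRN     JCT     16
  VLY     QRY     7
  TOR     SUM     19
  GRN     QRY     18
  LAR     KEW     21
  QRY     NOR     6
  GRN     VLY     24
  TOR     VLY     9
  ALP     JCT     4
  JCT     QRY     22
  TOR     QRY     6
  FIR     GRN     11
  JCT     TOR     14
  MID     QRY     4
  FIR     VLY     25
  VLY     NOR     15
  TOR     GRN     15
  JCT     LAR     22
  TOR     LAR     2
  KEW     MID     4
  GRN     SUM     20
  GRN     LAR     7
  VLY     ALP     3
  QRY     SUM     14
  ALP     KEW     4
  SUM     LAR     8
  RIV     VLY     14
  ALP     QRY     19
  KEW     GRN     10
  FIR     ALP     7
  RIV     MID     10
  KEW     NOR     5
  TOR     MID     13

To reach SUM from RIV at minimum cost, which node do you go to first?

Candidate routes:
RIV → VLY → TOR → LAR → SUM: 14+9+2+8 = 33
RIV → MID → QRY → SUM: 10+4+14 = 28
RIV → MID → TOR → LAR → SUM: 10+13+2+8 = 33
RIV → MID → QRY → TOR → LAR → SUM: 10+4+6+2+8 = 30
Cheapest is RIV → MID → QRY → SUM at $28.
So from RIV the first move is to MID.

MID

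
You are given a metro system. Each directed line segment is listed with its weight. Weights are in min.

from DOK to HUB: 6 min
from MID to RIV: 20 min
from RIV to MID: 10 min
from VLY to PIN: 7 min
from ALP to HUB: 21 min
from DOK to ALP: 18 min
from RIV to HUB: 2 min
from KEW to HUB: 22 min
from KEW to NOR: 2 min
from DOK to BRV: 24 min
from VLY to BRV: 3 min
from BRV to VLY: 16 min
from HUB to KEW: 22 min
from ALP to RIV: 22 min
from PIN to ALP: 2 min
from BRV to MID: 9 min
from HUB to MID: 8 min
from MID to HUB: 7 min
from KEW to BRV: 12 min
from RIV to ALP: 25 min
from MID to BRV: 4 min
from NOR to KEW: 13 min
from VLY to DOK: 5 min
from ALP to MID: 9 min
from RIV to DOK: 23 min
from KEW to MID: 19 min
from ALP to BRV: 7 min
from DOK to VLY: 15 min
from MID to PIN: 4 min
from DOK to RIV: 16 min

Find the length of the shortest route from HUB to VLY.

Candidate routes:
HUB - MID - BRV - VLY: 8+4+16 = 28
HUB - KEW - BRV - VLY: 22+12+16 = 50
HUB - MID - PIN - ALP - BRV - VLY: 8+4+2+7+16 = 37
The minimum is 28 min via HUB - MID - BRV - VLY.

28 min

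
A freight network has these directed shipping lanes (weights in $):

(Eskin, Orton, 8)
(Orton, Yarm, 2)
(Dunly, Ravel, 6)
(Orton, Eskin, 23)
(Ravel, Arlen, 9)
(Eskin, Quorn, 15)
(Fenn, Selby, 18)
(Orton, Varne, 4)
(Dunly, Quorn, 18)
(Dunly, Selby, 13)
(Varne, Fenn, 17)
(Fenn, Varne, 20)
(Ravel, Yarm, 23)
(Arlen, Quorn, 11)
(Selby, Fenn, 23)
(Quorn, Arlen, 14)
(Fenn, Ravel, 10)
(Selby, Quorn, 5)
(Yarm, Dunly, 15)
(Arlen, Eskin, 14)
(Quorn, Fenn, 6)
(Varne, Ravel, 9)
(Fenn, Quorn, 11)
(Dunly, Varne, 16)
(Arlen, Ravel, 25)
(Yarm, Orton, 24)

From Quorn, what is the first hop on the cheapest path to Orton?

Arlen

Compare a few routes:
Quorn–Arlen–Eskin–Orton: 14+14+8 = 36
Quorn–Fenn–Ravel–Arlen–Eskin–Orton: 6+10+9+14+8 = 47
Cheapest is Quorn–Arlen–Eskin–Orton at $36.
So from Quorn the first move is to Arlen.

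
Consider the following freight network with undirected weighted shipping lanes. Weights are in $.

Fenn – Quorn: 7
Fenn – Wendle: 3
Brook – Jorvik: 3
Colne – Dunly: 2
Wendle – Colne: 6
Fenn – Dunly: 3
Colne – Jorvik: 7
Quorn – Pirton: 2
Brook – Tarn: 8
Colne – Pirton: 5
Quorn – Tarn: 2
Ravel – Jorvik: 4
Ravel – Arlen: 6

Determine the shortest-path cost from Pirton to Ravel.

$16

Settle nodes by increasing distance from Pirton:
Pirton: 0
Quorn: 2  (via Pirton)
Tarn: 4  (via Quorn)
Colne: 5  (via Pirton)
Dunly: 7  (via Colne)
Fenn: 9  (via Quorn)
Wendle: 11  (via Colne)
Brook: 12  (via Tarn)
Jorvik: 12  (via Colne)
Ravel: 16  (via Jorvik)
Shortest route: Pirton–Colne–Jorvik–Ravel = $16.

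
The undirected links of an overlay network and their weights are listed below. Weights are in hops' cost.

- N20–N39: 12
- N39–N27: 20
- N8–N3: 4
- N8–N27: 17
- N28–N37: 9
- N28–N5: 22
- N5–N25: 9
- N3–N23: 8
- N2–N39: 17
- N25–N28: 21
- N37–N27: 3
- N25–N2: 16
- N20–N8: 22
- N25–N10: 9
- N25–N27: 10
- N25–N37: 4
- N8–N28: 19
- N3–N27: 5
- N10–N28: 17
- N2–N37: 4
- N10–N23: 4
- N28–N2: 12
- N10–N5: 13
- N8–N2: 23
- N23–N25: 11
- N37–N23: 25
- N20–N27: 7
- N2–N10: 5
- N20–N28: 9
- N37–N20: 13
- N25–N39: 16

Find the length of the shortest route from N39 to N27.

19 hops' cost

Shortest distances from N39:
N39: 0
N20: 12  (via N39)
N25: 16  (via N39)
N2: 17  (via N39)
N27: 19  (via N20)
Shortest route: N39–N20–N27 = 19 hops' cost.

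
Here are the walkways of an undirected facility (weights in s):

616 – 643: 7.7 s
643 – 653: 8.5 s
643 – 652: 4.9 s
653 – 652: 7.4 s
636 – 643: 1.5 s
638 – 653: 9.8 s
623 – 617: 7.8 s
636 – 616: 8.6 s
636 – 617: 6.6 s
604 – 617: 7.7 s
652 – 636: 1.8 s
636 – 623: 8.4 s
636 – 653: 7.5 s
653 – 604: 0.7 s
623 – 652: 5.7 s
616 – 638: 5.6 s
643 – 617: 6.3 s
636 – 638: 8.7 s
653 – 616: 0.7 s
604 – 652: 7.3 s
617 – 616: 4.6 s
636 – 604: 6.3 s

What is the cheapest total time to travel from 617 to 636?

6.6 s

Enumerating some paths:
617 → 643 → 636: 6.3+1.5 = 7.8
617 → 636: 6.6 = 6.6
The minimum is 6.6 s via 617 → 636.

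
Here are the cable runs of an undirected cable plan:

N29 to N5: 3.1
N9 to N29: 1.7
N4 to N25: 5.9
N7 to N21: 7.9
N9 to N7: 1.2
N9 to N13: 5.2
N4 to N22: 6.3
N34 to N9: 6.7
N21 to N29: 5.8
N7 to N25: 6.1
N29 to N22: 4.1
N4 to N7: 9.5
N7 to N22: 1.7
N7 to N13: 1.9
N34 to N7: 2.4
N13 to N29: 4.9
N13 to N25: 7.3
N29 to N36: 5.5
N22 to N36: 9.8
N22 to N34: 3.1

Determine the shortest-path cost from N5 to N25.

Candidate routes:
N5 → N29 → N22 → N7 → N25: 3.1+4.1+1.7+6.1 = 15
N5 → N29 → N9 → N7 → N25: 3.1+1.7+1.2+6.1 = 12.1
N5 → N29 → N9 → N7 → N13 → N25: 3.1+1.7+1.2+1.9+7.3 = 15.2
Cheapest is N5 → N29 → N9 → N7 → N25 at 12.1.

12.1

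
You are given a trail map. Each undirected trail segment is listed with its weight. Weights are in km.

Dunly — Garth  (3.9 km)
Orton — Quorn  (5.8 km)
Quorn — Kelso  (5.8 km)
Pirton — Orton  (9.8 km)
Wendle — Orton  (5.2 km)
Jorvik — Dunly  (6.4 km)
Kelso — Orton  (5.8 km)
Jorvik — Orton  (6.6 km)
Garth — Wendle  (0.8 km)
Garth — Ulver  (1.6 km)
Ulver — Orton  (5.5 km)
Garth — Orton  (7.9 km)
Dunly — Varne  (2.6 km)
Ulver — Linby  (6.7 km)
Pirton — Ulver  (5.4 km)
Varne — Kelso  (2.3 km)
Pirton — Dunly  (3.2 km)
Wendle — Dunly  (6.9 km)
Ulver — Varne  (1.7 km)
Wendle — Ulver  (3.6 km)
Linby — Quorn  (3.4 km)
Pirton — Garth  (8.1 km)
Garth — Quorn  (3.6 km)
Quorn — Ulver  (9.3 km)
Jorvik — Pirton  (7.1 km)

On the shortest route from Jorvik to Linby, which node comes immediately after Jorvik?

Orton

Compare a few routes:
Jorvik - Orton - Quorn - Linby: 6.6+5.8+3.4 = 15.8
Jorvik - Dunly - Garth - Quorn - Linby: 6.4+3.9+3.6+3.4 = 17.3
The minimum is 15.8 km via Jorvik - Orton - Quorn - Linby.
So from Jorvik the first move is to Orton.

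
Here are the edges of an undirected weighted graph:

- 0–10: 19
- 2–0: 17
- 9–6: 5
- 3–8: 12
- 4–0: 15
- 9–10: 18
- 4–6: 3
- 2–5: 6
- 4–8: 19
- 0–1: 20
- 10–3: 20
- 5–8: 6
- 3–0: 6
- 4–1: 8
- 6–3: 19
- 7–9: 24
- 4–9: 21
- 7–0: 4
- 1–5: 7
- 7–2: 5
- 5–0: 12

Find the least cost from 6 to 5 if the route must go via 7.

Best 6 to 7: 6 → 4 → 0 → 7 costing 22
Best 7 to 5: 7 → 2 → 5 costing 11
Total via 7: 22 + 11 = 33.

33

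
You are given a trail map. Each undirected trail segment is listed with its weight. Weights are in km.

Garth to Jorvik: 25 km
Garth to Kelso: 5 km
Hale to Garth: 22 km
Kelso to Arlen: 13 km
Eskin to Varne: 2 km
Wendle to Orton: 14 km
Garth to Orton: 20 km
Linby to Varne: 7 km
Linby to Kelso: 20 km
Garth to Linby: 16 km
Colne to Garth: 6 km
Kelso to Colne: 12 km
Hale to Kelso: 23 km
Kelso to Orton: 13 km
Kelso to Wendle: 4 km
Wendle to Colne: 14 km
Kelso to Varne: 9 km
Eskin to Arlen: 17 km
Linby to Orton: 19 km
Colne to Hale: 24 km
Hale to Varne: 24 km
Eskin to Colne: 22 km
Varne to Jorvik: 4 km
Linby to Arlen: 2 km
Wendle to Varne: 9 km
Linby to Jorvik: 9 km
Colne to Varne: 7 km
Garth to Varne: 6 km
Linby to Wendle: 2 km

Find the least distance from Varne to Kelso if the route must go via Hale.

47 km

Best Varne to Hale: Varne–Hale costing 24
Shortest Hale→Kelso: Hale–Kelso = 23
Total via Hale: 24 + 23 = 47 km.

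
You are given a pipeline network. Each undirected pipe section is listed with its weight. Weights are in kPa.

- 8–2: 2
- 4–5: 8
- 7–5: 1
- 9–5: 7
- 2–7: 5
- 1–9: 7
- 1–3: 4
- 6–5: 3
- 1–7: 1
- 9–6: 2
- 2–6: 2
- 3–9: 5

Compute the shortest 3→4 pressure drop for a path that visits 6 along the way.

Best 3 to 6: 3 → 9 → 6 costing 7
Shortest 6→4: 6 → 5 → 4 = 11
Total via 6: 7 + 11 = 18 kPa.

18 kPa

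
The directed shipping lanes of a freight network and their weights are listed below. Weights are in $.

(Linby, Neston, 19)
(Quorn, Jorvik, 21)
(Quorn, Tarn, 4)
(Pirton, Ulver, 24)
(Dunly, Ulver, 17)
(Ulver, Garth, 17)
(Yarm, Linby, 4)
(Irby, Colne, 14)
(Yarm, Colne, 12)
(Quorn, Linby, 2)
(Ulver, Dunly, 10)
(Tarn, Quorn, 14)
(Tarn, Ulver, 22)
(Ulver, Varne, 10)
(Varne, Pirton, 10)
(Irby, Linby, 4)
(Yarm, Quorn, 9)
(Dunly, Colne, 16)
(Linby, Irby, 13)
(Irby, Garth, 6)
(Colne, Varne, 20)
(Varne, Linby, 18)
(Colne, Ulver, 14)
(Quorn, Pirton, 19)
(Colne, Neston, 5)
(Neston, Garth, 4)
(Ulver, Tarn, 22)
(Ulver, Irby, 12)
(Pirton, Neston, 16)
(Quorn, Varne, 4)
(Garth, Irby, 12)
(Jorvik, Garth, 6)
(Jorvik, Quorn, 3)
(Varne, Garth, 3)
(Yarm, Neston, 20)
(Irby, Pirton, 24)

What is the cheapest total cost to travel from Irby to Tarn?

Shortest distances from Irby:
Irby: 0
Linby: 4  (via Irby)
Garth: 6  (via Irby)
Colne: 14  (via Irby)
Neston: 19  (via Colne)
Pirton: 24  (via Irby)
Ulver: 28  (via Colne)
Varne: 34  (via Colne)
Dunly: 38  (via Ulver)
Tarn: 50  (via Ulver)
Shortest route: Irby–Colne–Ulver–Tarn = $50.

$50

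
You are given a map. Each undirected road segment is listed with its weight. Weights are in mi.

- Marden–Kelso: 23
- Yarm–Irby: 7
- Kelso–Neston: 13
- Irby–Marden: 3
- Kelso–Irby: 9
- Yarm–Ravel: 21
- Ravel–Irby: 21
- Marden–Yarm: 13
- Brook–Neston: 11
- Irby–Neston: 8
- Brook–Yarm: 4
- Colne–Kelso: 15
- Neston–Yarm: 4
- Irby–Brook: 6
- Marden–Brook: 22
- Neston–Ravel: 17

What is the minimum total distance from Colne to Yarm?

Shortest distances from Colne:
Colne: 0
Kelso: 15  (via Colne)
Irby: 24  (via Kelso)
Marden: 27  (via Irby)
Neston: 28  (via Kelso)
Brook: 30  (via Irby)
Yarm: 31  (via Irby)
Shortest route: Colne → Kelso → Irby → Yarm = 31 mi.

31 mi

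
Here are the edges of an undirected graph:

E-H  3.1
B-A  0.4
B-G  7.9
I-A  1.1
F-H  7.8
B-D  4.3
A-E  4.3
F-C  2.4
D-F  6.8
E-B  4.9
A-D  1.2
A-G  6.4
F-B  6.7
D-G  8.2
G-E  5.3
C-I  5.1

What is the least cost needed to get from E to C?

Settle nodes by increasing distance from E:
E: 0
H: 3.1  (via E)
A: 4.3  (via E)
B: 4.7  (via A)
G: 5.3  (via E)
I: 5.4  (via A)
D: 5.5  (via A)
C: 10.5  (via I)
Shortest route: E–A–I–C = 10.5.

10.5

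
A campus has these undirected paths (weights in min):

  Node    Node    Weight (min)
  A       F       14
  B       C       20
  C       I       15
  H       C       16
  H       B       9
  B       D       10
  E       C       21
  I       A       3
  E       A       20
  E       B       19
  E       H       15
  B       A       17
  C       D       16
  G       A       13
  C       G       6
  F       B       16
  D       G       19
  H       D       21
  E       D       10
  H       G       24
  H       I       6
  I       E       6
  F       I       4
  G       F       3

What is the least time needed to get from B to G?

19 min

Compare a few routes:
B–C–G: 20+6 = 26
B–H–I–F–G: 9+6+4+3 = 22
B–F–G: 16+3 = 19
The minimum is 19 min via B–F–G.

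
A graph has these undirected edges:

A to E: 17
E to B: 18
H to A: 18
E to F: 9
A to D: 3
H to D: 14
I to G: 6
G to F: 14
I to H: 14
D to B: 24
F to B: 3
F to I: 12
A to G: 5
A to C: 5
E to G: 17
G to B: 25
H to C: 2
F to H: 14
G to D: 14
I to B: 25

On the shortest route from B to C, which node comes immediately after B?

F

Compare a few routes:
B–F–I–H–C: 3+12+14+2 = 31
B–F–H–C: 3+14+2 = 19
B–F–G–A–C: 3+14+5+5 = 27
B–F–I–G–A–C: 3+12+6+5+5 = 31
The minimum is 19 via B–F–H–C.
So from B the first move is to F.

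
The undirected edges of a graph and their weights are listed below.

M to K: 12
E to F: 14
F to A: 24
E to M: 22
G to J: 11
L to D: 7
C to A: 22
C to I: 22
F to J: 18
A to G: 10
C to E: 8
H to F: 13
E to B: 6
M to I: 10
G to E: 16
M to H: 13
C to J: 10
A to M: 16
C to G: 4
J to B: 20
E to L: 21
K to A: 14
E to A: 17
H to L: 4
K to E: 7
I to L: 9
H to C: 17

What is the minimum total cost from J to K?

Shortest distances from J:
J: 0
C: 10  (via J)
G: 11  (via J)
E: 18  (via C)
F: 18  (via J)
B: 20  (via J)
A: 21  (via G)
K: 25  (via E)
Shortest route: J → C → E → K = 25.

25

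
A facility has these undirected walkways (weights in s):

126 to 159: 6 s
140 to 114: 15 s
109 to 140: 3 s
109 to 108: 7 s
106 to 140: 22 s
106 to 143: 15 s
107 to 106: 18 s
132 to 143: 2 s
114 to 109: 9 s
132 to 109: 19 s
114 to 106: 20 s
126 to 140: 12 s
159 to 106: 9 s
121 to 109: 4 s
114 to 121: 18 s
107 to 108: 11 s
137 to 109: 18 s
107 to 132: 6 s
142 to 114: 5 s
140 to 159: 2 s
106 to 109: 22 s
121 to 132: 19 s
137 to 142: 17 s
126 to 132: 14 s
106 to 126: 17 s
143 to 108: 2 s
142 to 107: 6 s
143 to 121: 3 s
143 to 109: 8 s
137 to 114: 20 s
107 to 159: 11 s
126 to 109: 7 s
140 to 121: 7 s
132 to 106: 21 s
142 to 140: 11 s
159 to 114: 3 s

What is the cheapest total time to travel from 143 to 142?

14 s

Settle nodes by increasing distance from 143:
143: 0
132: 2  (via 143)
108: 2  (via 143)
121: 3  (via 143)
109: 7  (via 121)
107: 8  (via 132)
140: 10  (via 121)
159: 12  (via 140)
142: 14  (via 107)
Shortest route: 143 → 132 → 107 → 142 = 14 s.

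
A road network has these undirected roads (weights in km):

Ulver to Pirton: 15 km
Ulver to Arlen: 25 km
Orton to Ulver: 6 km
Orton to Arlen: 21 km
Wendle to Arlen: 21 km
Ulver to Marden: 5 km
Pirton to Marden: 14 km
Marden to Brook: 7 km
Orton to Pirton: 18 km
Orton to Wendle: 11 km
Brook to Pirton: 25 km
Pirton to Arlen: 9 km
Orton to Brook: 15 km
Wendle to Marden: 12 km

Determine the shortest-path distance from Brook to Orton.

Shortest distances from Brook:
Brook: 0
Marden: 7  (via Brook)
Ulver: 12  (via Marden)
Orton: 15  (via Brook)
Shortest route: Brook → Orton = 15 km.

15 km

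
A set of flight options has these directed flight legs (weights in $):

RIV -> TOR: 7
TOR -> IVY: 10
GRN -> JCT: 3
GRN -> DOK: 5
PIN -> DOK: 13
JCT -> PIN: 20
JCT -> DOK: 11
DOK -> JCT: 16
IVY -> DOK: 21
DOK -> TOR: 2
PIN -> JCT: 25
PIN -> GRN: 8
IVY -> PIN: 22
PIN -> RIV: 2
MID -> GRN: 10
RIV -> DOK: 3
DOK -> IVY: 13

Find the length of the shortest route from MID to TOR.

$17

Enumerating some paths:
MID → GRN → DOK → TOR: 10+5+2 = 17
MID → GRN → JCT → DOK → TOR: 10+3+11+2 = 26
The minimum is $17 via MID → GRN → DOK → TOR.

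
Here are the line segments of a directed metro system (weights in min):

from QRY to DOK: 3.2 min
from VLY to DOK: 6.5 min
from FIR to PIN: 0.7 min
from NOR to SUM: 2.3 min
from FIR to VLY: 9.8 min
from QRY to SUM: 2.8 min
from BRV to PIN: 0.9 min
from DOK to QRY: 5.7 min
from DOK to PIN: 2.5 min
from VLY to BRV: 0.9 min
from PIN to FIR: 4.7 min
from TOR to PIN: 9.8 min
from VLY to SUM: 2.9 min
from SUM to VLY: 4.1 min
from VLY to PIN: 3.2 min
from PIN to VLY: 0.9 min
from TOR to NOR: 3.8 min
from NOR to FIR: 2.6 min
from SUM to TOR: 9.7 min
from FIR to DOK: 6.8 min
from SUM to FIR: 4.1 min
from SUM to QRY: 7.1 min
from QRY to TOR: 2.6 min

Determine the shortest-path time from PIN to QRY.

10.9 min

Candidate routes:
PIN - VLY - SUM - QRY: 0.9+2.9+7.1 = 10.9
PIN - VLY - DOK - QRY: 0.9+6.5+5.7 = 13.1
Cheapest is PIN - VLY - SUM - QRY at 10.9 min.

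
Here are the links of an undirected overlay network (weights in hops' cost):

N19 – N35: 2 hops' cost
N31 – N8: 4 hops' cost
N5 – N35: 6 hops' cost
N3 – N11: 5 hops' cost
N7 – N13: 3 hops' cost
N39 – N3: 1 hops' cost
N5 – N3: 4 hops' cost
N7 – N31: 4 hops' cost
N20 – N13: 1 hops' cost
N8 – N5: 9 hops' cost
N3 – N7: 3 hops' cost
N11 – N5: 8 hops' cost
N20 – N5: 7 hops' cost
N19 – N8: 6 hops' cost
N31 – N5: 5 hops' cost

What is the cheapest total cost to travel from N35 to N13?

14 hops' cost

Candidate routes:
N35–N5–N3–N7–N13: 6+4+3+3 = 16
N35–N5–N20–N13: 6+7+1 = 14
Cheapest is N35–N5–N20–N13 at 14 hops' cost.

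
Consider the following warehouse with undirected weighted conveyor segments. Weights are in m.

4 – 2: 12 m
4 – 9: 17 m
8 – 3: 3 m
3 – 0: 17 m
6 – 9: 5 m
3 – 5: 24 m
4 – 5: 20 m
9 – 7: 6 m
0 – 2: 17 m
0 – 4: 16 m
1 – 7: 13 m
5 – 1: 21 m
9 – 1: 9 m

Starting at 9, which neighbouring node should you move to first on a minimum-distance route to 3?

Candidate routes:
9 → 4 → 5 → 3: 17+20+24 = 61
9 → 1 → 5 → 3: 9+21+24 = 54
9 → 4 → 0 → 3: 17+16+17 = 50
The minimum is 50 m via 9 → 4 → 0 → 3.
So from 9 the first move is to 4.

4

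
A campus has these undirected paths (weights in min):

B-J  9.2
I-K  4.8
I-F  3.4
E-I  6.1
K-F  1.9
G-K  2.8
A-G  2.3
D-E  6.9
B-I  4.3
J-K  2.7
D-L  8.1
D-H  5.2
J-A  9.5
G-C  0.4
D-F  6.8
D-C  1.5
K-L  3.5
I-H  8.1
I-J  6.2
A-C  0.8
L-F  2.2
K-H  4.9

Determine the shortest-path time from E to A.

Enumerating some paths:
E–D–C–G–A: 6.9+1.5+0.4+2.3 = 11.1
E–D–C–A: 6.9+1.5+0.8 = 9.2
E–I–F–K–G–C–A: 6.1+3.4+1.9+2.8+0.4+0.8 = 15.4
E–I–K–G–C–A: 6.1+4.8+2.8+0.4+0.8 = 14.9
Cheapest is E–D–C–A at 9.2 min.

9.2 min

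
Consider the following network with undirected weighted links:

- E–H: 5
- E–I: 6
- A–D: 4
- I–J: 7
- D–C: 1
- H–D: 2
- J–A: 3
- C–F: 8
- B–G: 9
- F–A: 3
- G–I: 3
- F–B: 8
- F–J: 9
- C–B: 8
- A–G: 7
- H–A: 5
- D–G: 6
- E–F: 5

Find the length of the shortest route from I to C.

Compare a few routes:
I - G - D - C: 3+6+1 = 10
I - E - H - D - C: 6+5+2+1 = 14
The minimum is 10 via I - G - D - C.

10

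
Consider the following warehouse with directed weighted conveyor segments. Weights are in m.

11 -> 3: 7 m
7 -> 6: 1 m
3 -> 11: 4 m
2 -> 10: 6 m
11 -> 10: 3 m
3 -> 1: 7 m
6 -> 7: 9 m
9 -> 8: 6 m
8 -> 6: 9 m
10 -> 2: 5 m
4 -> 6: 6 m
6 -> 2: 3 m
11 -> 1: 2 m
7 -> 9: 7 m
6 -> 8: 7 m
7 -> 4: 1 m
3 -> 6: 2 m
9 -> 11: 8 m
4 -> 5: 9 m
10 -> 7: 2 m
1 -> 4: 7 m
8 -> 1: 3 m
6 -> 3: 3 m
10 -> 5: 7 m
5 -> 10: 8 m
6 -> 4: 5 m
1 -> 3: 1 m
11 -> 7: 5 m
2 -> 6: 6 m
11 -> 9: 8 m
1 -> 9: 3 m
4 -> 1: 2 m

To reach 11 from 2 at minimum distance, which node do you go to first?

6

Compare a few routes:
2 - 6 - 3 - 11: 6+3+4 = 13
2 - 10 - 7 - 6 - 3 - 11: 6+2+1+3+4 = 16
The minimum is 13 m via 2 - 6 - 3 - 11.
So from 2 the first move is to 6.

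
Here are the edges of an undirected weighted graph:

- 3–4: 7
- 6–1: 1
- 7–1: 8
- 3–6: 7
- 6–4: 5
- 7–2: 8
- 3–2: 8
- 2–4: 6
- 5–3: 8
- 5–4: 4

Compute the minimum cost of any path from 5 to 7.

Candidate routes:
5 → 3 → 6 → 1 → 7: 8+7+1+8 = 24
5 → 3 → 2 → 7: 8+8+8 = 24
5 → 4 → 6 → 1 → 7: 4+5+1+8 = 18
Cheapest is 5 → 4 → 6 → 1 → 7 at 18.

18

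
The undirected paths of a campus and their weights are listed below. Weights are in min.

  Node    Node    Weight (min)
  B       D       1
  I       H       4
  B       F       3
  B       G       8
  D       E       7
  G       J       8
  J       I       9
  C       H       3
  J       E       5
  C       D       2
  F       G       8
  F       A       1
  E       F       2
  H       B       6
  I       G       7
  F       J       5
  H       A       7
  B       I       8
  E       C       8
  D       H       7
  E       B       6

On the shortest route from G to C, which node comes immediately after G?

B

Candidate routes:
G → F → B → D → C: 8+3+1+2 = 14
G → B → H → C: 8+6+3 = 17
G → B → D → C: 8+1+2 = 11
G → I → H → C: 7+4+3 = 14
Cheapest is G → B → D → C at 11 min.
So from G the first move is to B.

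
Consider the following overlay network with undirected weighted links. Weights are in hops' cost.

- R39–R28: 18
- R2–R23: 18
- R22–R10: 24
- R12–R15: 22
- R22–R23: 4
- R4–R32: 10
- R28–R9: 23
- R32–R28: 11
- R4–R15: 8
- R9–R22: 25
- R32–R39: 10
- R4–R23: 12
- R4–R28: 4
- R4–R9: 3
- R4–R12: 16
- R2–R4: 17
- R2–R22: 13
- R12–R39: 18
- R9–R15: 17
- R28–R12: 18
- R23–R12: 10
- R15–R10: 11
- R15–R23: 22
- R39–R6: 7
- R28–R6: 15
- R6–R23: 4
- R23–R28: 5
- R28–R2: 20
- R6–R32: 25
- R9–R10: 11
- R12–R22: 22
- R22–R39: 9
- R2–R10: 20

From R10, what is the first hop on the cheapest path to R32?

Candidate routes:
R10 - R9 - R4 - R32: 11+3+10 = 24
R10 - R15 - R4 - R28 - R32: 11+8+4+11 = 34
R10 - R9 - R4 - R28 - R32: 11+3+4+11 = 29
R10 - R15 - R4 - R32: 11+8+10 = 29
Cheapest is R10 - R9 - R4 - R32 at 24 hops' cost.
So from R10 the first move is to R9.

R9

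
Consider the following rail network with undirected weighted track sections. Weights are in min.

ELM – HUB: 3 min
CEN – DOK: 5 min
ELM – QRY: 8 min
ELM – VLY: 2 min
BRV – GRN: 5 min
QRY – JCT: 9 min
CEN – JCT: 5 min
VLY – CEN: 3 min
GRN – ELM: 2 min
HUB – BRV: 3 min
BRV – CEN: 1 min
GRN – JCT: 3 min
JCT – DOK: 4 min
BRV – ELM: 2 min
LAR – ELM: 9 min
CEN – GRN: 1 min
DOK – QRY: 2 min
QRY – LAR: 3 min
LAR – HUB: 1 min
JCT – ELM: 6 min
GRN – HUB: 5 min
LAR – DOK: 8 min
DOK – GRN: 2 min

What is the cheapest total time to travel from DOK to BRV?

Compare a few routes:
DOK–GRN–ELM–BRV: 2+2+2 = 6
DOK–GRN–CEN–BRV: 2+1+1 = 4
The minimum is 4 min via DOK–GRN–CEN–BRV.

4 min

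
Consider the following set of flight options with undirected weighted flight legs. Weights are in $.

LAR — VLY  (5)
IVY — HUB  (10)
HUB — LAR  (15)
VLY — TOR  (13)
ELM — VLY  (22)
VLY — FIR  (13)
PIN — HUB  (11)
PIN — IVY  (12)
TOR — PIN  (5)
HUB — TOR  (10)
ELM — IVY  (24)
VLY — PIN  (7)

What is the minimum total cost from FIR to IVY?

Running Dijkstra from FIR:
FIR: 0
VLY: 13  (via FIR)
LAR: 18  (via VLY)
PIN: 20  (via VLY)
TOR: 25  (via PIN)
HUB: 31  (via PIN)
IVY: 32  (via PIN)
Shortest route: FIR–VLY–PIN–IVY = $32.

$32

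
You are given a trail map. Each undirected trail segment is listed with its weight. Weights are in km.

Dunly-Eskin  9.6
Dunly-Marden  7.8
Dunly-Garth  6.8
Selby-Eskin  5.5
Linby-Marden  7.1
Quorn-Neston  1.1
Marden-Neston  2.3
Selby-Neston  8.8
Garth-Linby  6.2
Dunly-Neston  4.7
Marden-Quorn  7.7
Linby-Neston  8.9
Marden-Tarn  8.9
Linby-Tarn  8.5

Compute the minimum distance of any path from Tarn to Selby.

20 km

Shortest distances from Tarn:
Tarn: 0
Linby: 8.5  (via Tarn)
Marden: 8.9  (via Tarn)
Neston: 11.2  (via Marden)
Quorn: 12.3  (via Neston)
Garth: 14.7  (via Linby)
Dunly: 15.9  (via Neston)
Selby: 20  (via Neston)
Shortest route: Tarn → Marden → Neston → Selby = 20 km.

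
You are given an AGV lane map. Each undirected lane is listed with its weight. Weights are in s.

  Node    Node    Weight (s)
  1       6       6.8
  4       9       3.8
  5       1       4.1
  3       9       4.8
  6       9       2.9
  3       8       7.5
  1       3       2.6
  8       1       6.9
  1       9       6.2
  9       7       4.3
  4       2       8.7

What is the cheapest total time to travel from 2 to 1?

Compare a few routes:
2 → 4 → 9 → 3 → 1: 8.7+3.8+4.8+2.6 = 19.9
2 → 4 → 9 → 6 → 1: 8.7+3.8+2.9+6.8 = 22.2
2 → 4 → 9 → 1: 8.7+3.8+6.2 = 18.7
Cheapest is 2 → 4 → 9 → 1 at 18.7 s.

18.7 s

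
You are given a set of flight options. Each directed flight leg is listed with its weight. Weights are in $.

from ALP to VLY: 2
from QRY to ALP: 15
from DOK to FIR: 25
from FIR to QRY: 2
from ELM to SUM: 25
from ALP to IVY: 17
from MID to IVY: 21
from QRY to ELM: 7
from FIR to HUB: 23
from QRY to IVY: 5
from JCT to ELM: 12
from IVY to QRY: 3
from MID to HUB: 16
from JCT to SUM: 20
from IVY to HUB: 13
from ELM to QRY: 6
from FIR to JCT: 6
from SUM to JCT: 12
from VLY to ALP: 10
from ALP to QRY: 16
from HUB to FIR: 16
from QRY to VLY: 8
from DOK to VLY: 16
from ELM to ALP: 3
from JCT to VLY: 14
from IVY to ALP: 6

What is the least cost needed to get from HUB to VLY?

Settle nodes by increasing distance from HUB:
HUB: 0
FIR: 16  (via HUB)
QRY: 18  (via FIR)
JCT: 22  (via FIR)
IVY: 23  (via QRY)
ELM: 25  (via QRY)
VLY: 26  (via QRY)
Shortest route: HUB → FIR → QRY → VLY = $26.

$26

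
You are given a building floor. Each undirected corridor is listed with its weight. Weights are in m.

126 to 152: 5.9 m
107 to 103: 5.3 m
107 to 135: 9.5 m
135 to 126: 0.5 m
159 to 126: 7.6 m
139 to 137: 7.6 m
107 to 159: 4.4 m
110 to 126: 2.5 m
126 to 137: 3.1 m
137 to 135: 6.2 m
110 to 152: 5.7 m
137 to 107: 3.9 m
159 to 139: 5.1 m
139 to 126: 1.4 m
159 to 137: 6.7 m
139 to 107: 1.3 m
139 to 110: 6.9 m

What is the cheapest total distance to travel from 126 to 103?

Enumerating some paths:
126 → 139 → 107 → 103: 1.4+1.3+5.3 = 8
126 → 137 → 107 → 103: 3.1+3.9+5.3 = 12.3
126 → 135 → 107 → 103: 0.5+9.5+5.3 = 15.3
Cheapest is 126 → 139 → 107 → 103 at 8 m.

8 m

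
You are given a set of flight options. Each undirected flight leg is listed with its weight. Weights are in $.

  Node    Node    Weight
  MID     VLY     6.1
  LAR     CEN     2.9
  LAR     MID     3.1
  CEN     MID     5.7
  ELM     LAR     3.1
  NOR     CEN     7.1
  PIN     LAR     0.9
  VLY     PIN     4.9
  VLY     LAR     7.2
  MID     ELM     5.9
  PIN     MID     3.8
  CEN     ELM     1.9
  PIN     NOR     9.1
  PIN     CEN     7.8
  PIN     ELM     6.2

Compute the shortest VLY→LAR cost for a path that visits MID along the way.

Shortest VLY→MID: VLY → MID = 6.1
Best MID to LAR: MID → LAR costing 3.1
Total via MID: 6.1 + 3.1 = $9.2.

$9.2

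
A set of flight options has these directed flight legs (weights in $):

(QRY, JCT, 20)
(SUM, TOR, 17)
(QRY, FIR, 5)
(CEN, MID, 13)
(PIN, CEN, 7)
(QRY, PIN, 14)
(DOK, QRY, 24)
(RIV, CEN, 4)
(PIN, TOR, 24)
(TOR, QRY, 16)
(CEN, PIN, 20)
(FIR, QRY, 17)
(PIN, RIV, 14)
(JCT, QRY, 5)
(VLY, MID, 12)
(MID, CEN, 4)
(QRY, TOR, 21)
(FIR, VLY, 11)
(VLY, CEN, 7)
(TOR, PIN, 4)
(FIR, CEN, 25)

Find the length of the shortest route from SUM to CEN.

Enumerating some paths:
SUM–TOR–PIN–RIV–CEN: 17+4+14+4 = 39
SUM–TOR–QRY–PIN–CEN: 17+16+14+7 = 54
SUM–TOR–PIN–CEN: 17+4+7 = 28
Cheapest is SUM–TOR–PIN–CEN at $28.

$28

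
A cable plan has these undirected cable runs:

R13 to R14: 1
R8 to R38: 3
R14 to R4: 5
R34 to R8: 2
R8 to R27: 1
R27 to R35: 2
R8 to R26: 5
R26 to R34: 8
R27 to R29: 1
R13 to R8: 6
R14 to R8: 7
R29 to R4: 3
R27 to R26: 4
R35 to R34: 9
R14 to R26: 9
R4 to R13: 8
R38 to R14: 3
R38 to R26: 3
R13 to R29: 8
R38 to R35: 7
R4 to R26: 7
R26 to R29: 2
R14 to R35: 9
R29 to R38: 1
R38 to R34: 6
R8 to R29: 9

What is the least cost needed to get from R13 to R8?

Shortest distances from R13:
R13: 0
R14: 1  (via R13)
R38: 4  (via R14)
R29: 5  (via R38)
R27: 6  (via R29)
R8: 6  (via R13)
Shortest route: R13–R8 = 6.

6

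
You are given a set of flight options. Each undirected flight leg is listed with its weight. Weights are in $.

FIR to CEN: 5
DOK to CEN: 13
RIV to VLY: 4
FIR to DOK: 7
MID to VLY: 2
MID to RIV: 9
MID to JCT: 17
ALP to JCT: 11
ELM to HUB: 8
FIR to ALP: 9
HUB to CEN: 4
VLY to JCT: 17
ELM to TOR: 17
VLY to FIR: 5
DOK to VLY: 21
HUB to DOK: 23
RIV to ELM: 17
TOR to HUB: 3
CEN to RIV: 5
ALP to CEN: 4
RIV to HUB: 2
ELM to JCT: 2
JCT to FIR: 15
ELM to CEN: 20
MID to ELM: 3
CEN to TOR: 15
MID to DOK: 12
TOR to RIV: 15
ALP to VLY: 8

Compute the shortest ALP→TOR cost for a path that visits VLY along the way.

$17

Best ALP to VLY: ALP → VLY costing 8
Shortest VLY→TOR: VLY → RIV → HUB → TOR = 9
Total via VLY: 8 + 9 = $17.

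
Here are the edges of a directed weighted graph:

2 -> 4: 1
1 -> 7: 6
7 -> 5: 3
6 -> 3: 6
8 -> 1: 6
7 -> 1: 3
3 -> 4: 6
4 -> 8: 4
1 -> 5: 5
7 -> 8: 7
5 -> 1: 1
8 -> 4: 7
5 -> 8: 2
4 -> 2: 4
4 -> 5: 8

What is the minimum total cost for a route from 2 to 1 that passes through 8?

Shortest 2→8: 2–4–8 = 5
Shortest 8→1: 8–1 = 6
Total via 8: 5 + 6 = 11.

11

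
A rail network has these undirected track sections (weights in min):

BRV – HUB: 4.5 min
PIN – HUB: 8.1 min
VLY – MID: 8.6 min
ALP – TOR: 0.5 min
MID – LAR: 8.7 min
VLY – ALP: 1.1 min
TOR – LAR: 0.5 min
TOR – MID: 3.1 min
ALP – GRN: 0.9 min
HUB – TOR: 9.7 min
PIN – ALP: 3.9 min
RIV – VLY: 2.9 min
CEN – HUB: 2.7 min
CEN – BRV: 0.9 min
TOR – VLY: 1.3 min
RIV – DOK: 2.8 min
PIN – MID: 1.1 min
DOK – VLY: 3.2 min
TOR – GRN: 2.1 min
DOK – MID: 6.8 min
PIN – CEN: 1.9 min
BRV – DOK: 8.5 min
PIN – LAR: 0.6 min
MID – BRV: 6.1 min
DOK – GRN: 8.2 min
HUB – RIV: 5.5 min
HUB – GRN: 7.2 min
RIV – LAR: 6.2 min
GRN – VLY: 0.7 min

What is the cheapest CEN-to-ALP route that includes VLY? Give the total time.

Best CEN to VLY: CEN → PIN → LAR → TOR → VLY costing 4.3
Shortest VLY→ALP: VLY → ALP = 1.1
Total via VLY: 4.3 + 1.1 = 5.4 min.

5.4 min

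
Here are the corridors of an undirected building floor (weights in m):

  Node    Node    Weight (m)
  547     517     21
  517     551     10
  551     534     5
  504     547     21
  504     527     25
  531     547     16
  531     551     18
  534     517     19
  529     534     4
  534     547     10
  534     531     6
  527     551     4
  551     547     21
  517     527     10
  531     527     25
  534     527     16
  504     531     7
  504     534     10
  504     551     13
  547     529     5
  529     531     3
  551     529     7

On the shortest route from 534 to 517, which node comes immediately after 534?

551

Enumerating some paths:
534 - 517: 19 = 19
534 - 551 - 527 - 517: 5+4+10 = 19
534 - 529 - 551 - 517: 4+7+10 = 21
534 - 551 - 517: 5+10 = 15
The minimum is 15 m via 534 - 551 - 517.
So from 534 the first move is to 551.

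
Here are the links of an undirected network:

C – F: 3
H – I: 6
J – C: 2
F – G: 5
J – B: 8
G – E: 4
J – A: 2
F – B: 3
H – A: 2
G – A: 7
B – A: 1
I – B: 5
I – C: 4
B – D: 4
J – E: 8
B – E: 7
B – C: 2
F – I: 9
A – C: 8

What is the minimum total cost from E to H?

Compare a few routes:
E → B → A → H: 7+1+2 = 10
E → J → A → H: 8+2+2 = 12
The minimum is 10 via E → B → A → H.

10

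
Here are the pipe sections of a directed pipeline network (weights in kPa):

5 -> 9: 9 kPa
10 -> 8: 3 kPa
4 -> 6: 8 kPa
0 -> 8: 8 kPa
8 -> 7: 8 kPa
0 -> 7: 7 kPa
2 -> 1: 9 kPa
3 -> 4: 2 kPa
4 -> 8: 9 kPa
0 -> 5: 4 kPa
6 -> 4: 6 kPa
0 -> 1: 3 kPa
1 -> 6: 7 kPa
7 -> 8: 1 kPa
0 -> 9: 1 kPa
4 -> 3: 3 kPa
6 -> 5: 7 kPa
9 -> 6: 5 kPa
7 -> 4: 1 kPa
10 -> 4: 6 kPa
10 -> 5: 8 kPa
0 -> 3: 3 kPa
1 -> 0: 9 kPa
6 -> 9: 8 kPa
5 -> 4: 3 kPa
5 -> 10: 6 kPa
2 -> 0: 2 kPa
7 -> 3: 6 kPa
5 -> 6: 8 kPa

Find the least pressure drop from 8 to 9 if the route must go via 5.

Shortest 8→5: 8 → 7 → 4 → 6 → 5 = 24
Shortest 5→9: 5 → 9 = 9
Total via 5: 24 + 9 = 33 kPa.

33 kPa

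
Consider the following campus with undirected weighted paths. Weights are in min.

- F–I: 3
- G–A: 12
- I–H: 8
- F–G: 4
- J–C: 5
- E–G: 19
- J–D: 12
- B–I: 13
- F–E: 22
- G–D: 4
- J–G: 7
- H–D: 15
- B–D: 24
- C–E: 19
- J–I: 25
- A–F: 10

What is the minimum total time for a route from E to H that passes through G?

34 min

Best E to G: E–G costing 19
Shortest G→H: G–F–I–H = 15
Total via G: 19 + 15 = 34 min.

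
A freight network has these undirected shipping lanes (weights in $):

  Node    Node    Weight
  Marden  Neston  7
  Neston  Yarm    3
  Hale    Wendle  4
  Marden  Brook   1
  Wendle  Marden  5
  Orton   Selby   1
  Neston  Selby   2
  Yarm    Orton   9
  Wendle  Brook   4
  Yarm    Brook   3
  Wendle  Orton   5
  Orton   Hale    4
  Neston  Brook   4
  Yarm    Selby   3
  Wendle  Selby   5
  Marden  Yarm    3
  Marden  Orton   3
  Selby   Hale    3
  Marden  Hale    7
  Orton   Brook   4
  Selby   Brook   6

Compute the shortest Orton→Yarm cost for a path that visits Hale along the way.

Best Orton to Hale: Orton–Hale costing 4
Shortest Hale→Yarm: Hale–Selby–Yarm = 6
Total via Hale: 4 + 6 = $10.

$10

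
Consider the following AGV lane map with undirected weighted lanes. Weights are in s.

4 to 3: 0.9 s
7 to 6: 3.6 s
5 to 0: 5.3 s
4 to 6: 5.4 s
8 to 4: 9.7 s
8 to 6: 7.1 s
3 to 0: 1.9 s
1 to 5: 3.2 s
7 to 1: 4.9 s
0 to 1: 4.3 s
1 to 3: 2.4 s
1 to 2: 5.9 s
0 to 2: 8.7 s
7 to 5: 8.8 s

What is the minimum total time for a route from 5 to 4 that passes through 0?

Shortest 5→0: 5 → 0 = 5.3
Shortest 0→4: 0 → 3 → 4 = 2.8
Total via 0: 5.3 + 2.8 = 8.1 s.

8.1 s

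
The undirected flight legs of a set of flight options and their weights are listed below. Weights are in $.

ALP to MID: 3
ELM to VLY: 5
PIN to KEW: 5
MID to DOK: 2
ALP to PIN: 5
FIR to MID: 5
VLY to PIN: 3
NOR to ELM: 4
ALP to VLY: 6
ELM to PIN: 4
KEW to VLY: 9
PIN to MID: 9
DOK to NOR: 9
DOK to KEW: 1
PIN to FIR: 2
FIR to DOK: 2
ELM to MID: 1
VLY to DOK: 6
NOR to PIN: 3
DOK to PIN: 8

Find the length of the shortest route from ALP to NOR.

Candidate routes:
ALP - MID - ELM - PIN - NOR: 3+1+4+3 = 11
ALP - MID - DOK - FIR - PIN - NOR: 3+2+2+2+3 = 12
ALP - MID - ELM - NOR: 3+1+4 = 8
Cheapest is ALP - MID - ELM - NOR at $8.

$8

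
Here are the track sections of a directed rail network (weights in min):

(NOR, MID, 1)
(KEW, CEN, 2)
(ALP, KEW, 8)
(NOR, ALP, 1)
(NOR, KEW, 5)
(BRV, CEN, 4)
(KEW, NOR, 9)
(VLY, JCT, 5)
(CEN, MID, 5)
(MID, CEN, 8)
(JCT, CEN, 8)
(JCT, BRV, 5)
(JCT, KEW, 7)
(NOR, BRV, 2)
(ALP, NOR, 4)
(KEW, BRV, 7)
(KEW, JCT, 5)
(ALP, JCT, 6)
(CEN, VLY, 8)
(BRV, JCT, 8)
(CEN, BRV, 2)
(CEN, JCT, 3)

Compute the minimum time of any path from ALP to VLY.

Enumerating some paths:
ALP–JCT–CEN–VLY: 6+8+8 = 22
ALP–NOR–KEW–CEN–VLY: 4+5+2+8 = 19
ALP–NOR–BRV–CEN–VLY: 4+2+4+8 = 18
ALP–NOR–MID–CEN–VLY: 4+1+8+8 = 21
Cheapest is ALP–NOR–BRV–CEN–VLY at 18 min.

18 min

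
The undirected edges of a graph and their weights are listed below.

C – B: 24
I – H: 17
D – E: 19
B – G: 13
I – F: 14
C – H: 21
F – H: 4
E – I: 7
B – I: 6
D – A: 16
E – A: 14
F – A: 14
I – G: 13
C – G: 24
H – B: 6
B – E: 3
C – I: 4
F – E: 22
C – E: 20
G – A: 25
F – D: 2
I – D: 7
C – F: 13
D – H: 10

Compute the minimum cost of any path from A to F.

Enumerating some paths:
A - D - F: 16+2 = 18
A - D - H - F: 16+10+4 = 30
A - F: 14 = 14
A - E - B - H - F: 14+3+6+4 = 27
Cheapest is A - F at 14.

14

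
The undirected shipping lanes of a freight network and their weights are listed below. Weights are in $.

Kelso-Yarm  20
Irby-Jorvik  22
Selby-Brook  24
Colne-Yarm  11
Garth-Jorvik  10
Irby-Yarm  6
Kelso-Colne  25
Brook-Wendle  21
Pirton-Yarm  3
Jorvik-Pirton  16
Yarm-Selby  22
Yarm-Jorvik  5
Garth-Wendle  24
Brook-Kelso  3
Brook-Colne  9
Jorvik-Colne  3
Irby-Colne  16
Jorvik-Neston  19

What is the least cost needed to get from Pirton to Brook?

Shortest distances from Pirton:
Pirton: 0
Yarm: 3  (via Pirton)
Jorvik: 8  (via Yarm)
Irby: 9  (via Yarm)
Colne: 11  (via Jorvik)
Garth: 18  (via Jorvik)
Brook: 20  (via Colne)
Shortest route: Pirton → Yarm → Jorvik → Colne → Brook = $20.

$20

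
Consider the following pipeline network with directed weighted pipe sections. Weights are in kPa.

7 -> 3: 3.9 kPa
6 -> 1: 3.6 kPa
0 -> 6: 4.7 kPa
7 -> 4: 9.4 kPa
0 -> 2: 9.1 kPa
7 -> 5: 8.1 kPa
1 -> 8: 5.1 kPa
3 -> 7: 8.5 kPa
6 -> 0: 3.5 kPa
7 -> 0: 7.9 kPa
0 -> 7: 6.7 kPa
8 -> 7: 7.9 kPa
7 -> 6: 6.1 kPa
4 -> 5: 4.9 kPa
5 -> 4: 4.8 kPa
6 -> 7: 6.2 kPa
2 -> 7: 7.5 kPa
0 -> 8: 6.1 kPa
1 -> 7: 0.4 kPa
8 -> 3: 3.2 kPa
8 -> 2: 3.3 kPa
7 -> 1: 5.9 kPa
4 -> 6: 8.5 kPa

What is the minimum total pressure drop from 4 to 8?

17.2 kPa

Enumerating some paths:
4 → 6 → 1 → 8: 8.5+3.6+5.1 = 17.2
4 → 6 → 7 → 1 → 8: 8.5+6.2+5.9+5.1 = 25.7
4 → 6 → 1 → 7 → 0 → 8: 8.5+3.6+0.4+7.9+6.1 = 26.5
4 → 6 → 0 → 8: 8.5+3.5+6.1 = 18.1
Cheapest is 4 → 6 → 1 → 8 at 17.2 kPa.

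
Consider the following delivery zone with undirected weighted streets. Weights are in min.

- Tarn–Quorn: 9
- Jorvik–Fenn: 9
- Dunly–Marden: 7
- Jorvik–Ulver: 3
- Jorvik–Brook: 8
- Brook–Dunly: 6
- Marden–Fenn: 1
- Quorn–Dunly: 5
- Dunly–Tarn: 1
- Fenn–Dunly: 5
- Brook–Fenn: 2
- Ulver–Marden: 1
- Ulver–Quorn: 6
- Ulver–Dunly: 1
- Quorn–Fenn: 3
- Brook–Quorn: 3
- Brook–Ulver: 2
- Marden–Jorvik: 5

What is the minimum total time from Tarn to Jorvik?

5 min

Compare a few routes:
Tarn - Dunly - Ulver - Marden - Jorvik: 1+1+1+5 = 8
Tarn - Dunly - Ulver - Jorvik: 1+1+3 = 5
The minimum is 5 min via Tarn - Dunly - Ulver - Jorvik.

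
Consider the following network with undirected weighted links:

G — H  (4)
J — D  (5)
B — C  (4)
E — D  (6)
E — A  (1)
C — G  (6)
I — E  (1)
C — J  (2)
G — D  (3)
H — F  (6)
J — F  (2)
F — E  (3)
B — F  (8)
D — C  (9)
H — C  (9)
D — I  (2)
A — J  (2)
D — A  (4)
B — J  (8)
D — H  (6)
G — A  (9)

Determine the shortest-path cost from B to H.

Running Dijkstra from B:
B: 0
C: 4  (via B)
J: 6  (via C)
A: 8  (via J)
F: 8  (via B)
E: 9  (via A)
G: 10  (via C)
I: 10  (via E)
D: 11  (via J)
H: 13  (via C)
Shortest route: B–C–H = 13.

13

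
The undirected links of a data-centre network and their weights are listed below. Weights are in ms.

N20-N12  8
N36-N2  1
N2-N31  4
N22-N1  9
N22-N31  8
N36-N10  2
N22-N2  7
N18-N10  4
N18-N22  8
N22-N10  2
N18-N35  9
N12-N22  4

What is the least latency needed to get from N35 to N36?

15 ms

Candidate routes:
N35 - N18 - N10 - N22 - N2 - N36: 9+4+2+7+1 = 23
N35 - N18 - N10 - N36: 9+4+2 = 15
N35 - N18 - N22 - N10 - N36: 9+8+2+2 = 21
Cheapest is N35 - N18 - N10 - N36 at 15 ms.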